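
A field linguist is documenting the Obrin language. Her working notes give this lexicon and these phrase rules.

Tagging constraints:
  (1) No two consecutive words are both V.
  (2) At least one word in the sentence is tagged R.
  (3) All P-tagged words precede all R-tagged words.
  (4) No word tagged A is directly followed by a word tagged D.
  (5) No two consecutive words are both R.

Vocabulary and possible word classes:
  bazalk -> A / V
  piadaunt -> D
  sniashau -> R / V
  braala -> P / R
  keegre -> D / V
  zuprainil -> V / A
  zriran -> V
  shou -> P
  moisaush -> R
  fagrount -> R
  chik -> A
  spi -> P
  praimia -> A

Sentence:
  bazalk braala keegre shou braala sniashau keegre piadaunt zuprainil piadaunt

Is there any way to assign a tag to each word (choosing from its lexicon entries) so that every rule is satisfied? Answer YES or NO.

YES

Candidates per position — 1:bazalk {A,V}; 2:braala {P,R}; 3:keegre {D,V}; 4:shou {P}; 5:braala {P,R}; 6:sniashau {R,V}; 7:keegre {D,V}; 8:piadaunt {D}; 9:zuprainil {V,A}; 10:piadaunt {D}.
One satisfying assignment: V P D P R V D D V D.
Rule-by-rule: rule 1 ok; rule 2 ok; rule 3 ok; rule 4 ok; rule 5 ok.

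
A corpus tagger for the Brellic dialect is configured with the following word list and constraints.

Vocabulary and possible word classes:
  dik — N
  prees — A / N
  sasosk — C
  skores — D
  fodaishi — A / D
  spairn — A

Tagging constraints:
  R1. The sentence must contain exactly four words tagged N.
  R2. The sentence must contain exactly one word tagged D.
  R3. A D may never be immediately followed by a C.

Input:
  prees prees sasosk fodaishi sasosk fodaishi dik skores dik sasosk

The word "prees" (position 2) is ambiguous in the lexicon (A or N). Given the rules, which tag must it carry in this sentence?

Candidates per position — 1:prees {A,N}; 2:prees {A,N}; 3:sasosk {C}; 4:fodaishi {A,D}; 5:sasosk {C}; 6:fodaishi {A,D}; 7:dik {N}; 8:skores {D}; 9:dik {N}; 10:sasosk {C}.
Word 1 cannot be A — rule 1 would then fail for every completion. It is N.
Word 2 cannot be A — rule 1 would then fail for every completion. It is N.
Word 4 cannot be D — rule 2 would then fail for every completion. It is A.
Word 6 cannot be D — rule 2 would then fail for every completion. It is A.
The only consistent sequence is: N N C A C A N D N C.
Checking: rule 1 ✓; rule 2 ✓; rule 3 ✓.

N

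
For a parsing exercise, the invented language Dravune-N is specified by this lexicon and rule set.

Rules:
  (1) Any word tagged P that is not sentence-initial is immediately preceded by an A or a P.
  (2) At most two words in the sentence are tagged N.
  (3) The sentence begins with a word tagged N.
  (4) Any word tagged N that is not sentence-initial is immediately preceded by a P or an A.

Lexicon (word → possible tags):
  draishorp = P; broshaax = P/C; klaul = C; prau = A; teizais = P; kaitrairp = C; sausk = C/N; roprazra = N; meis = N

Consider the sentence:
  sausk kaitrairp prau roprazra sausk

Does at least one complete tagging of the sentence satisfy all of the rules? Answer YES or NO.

YES

Candidates per position — 1:sausk {C,N}; 2:kaitrairp {C}; 3:prau {A}; 4:roprazra {N}; 5:sausk {C,N}.
One satisfying assignment: N C A N C.
Rule-by-rule: rule 1 satisfied; rule 2 satisfied; rule 3 satisfied; rule 4 satisfied.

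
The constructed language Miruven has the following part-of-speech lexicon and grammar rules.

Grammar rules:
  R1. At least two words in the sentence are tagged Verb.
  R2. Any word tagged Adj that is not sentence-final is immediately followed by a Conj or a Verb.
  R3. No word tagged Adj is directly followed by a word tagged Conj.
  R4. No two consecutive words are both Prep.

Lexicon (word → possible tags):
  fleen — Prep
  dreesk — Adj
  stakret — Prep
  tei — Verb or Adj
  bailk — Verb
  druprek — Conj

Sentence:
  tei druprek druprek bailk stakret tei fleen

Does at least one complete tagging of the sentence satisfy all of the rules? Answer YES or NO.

YES

Candidates per position — 1:tei {Verb,Adj}; 2:druprek {Conj}; 3:druprek {Conj}; 4:bailk {Verb}; 5:stakret {Prep}; 6:tei {Verb,Adj}; 7:fleen {Prep}.
One satisfying assignment: Verb Conj Conj Verb Prep Verb Prep.
Checking: rule 1 ✓; rule 2 ✓; rule 3 ✓; rule 4 ✓.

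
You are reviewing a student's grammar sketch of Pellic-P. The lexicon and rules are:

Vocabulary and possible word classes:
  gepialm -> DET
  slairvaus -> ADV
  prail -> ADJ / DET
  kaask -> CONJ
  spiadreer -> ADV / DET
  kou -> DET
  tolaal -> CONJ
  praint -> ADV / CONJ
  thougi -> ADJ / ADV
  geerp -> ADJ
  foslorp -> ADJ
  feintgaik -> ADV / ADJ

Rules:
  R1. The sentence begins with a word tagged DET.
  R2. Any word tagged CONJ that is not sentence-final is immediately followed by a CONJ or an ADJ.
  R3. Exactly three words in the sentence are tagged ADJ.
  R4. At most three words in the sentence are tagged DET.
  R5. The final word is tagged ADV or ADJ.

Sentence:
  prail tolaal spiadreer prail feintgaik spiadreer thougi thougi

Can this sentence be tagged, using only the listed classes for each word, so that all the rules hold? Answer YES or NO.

NO

Candidates per position — 1:prail {ADJ,DET}; 2:tolaal {CONJ}; 3:spiadreer {ADV,DET}; 4:prail {ADJ,DET}; 5:feintgaik {ADV,ADJ}; 6:spiadreer {ADV,DET}; 7:thougi {ADJ,ADV}; 8:thougi {ADJ,ADV}.
Rule 2 cannot be satisfied by any choice of tags from the lexicon.
So there is no consistent tagging.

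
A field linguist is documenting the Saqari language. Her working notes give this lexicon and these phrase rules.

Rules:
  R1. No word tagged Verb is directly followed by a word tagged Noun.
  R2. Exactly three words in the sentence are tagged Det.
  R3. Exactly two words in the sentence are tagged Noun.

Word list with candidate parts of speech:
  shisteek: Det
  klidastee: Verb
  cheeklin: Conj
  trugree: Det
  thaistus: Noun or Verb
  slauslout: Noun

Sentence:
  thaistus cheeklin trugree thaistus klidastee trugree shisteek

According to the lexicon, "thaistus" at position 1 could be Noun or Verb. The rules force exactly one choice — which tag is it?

Candidates per position — 1:thaistus {Noun,Verb}; 2:cheeklin {Conj}; 3:trugree {Det}; 4:thaistus {Noun,Verb}; 5:klidastee {Verb}; 6:trugree {Det}; 7:shisteek {Det}.
If word 1 were Verb, no tagging could satisfy rule 3; so word 1 is Noun.
If word 4 were Verb, no tagging could satisfy rule 3; so word 4 is Noun.
That leaves exactly one tagging: Noun Conj Det Noun Verb Det Det.
Verifying each rule — rule 1 ✓; rule 2 ✓; rule 3 ✓.

Noun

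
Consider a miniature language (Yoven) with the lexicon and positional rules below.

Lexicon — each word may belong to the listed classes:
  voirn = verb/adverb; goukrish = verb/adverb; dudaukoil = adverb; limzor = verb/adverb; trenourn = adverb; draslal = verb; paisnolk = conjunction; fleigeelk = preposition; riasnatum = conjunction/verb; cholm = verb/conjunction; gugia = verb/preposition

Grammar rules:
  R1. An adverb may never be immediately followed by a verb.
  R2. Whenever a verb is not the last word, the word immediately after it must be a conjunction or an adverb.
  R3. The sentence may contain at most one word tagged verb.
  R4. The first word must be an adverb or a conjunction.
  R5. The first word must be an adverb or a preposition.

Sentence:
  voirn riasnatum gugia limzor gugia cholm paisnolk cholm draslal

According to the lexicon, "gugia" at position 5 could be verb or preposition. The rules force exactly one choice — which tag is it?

preposition

Candidates per position — 1:voirn {verb,adverb}; 2:riasnatum {conjunction,verb}; 3:gugia {verb,preposition}; 4:limzor {verb,adverb}; 5:gugia {verb,preposition}; 6:cholm {verb,conjunction}; 7:paisnolk {conjunction}; 8:cholm {verb,conjunction}; 9:draslal {verb}.
If word 1 were verb, no tagging could satisfy rule 3; so word 1 is adverb.
If word 2 were verb, no tagging could satisfy rule 1; so word 2 is conjunction.
If word 3 were verb, no tagging could satisfy rule 3; so word 3 is preposition.
If word 4 were verb, no tagging could satisfy rule 2; so word 4 is adverb.
If word 5 were verb, no tagging could satisfy rule 1; so word 5 is preposition.
If word 6 were verb, no tagging could satisfy rule 3; so word 6 is conjunction.
If word 8 were verb, no tagging could satisfy rule 2; so word 8 is conjunction.
So the tagging must be: adverb conjunction preposition adverb preposition conjunction conjunction conjunction verb.
Checking: rule 1 holds; rule 2 holds; rule 3 holds; rule 4 holds; rule 5 holds.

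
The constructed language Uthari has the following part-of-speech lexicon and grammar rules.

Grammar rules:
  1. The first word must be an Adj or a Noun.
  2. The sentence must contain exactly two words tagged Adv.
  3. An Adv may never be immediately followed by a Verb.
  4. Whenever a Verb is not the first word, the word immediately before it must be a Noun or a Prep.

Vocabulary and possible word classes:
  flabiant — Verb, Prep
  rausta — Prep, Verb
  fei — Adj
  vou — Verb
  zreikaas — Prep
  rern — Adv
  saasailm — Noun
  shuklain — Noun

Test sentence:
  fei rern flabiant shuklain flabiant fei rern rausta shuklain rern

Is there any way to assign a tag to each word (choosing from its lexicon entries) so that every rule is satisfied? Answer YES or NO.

Candidates per position — 1:fei {Adj}; 2:rern {Adv}; 3:flabiant {Verb,Prep}; 4:shuklain {Noun}; 5:flabiant {Verb,Prep}; 6:fei {Adj}; 7:rern {Adv}; 8:rausta {Prep,Verb}; 9:shuklain {Noun}; 10:rern {Adv}.
Rule 2 cannot be satisfied by any choice of tags from the lexicon.
So there is no consistent tagging.

NO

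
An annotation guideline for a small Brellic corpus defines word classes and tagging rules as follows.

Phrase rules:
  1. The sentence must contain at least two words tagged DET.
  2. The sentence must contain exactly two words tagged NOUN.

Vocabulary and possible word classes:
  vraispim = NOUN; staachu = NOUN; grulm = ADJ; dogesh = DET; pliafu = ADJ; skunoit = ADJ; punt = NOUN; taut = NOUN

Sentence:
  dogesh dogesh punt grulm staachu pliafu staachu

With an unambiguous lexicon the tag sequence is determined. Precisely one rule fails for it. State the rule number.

2

Fixed tagging: DET DET NOUN ADJ NOUN ADJ NOUN.
Checking each rule: R1 pass, R2 fail.
Only rule 2 fails.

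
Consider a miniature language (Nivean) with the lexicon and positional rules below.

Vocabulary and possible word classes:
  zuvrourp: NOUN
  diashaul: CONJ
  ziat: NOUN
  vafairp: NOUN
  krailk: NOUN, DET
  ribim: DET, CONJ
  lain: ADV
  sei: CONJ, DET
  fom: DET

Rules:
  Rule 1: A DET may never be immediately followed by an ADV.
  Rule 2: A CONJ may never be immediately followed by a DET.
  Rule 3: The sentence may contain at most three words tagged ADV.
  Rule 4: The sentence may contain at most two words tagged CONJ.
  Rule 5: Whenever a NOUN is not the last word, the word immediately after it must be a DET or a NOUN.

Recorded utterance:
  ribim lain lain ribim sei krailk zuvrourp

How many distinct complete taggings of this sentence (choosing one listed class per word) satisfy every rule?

3

Candidates per position — 1:ribim {DET,CONJ}; 2:lain {ADV}; 3:lain {ADV}; 4:ribim {DET,CONJ}; 5:sei {CONJ,DET}; 6:krailk {NOUN,DET}; 7:zuvrourp {NOUN}.
There are 16 candidate sequences in total.
The sequences that satisfy every rule: CONJ ADV ADV DET CONJ NOUN NOUN; CONJ ADV ADV DET DET NOUN NOUN; CONJ ADV ADV DET DET DET NOUN.
Count = 3.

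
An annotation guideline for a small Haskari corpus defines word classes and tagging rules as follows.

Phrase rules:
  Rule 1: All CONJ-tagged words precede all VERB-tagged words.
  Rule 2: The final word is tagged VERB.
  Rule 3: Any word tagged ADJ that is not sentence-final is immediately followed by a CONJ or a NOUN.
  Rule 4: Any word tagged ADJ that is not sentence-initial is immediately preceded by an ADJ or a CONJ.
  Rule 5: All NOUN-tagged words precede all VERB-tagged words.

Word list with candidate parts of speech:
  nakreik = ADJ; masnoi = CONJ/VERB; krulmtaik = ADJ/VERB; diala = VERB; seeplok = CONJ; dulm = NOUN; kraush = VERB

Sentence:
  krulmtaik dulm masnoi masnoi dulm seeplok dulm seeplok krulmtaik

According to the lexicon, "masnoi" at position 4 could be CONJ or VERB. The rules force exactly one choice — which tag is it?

Candidates per position — 1:krulmtaik {ADJ,VERB}; 2:dulm {NOUN}; 3:masnoi {CONJ,VERB}; 4:masnoi {CONJ,VERB}; 5:dulm {NOUN}; 6:seeplok {CONJ}; 7:dulm {NOUN}; 8:seeplok {CONJ}; 9:krulmtaik {ADJ,VERB}.
Position 1: VERB is ruled out by rule 1; that leaves ADJ.
Position 3: VERB is ruled out by rule 1; that leaves CONJ.
Position 4: VERB is ruled out by rule 1; that leaves CONJ.
Position 9: ADJ is ruled out by rule 2; that leaves VERB.
The only consistent sequence is: ADJ NOUN CONJ CONJ NOUN CONJ NOUN CONJ VERB.
Verifying each rule — rule 1 satisfied; rule 2 satisfied; rule 3 satisfied; rule 4 satisfied; rule 5 satisfied.

CONJ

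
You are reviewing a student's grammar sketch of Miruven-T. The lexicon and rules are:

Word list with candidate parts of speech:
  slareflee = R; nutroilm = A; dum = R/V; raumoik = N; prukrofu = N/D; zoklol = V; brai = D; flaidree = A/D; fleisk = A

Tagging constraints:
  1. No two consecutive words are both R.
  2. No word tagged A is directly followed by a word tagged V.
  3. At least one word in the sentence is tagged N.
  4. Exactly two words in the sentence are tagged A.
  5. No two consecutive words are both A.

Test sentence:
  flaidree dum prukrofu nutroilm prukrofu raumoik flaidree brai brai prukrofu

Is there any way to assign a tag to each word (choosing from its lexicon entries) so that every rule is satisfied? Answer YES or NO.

Candidates per position — 1:flaidree {A,D}; 2:dum {R,V}; 3:prukrofu {N,D}; 4:nutroilm {A}; 5:prukrofu {N,D}; 6:raumoik {N}; 7:flaidree {A,D}; 8:brai {D}; 9:brai {D}; 10:prukrofu {N,D}.
One satisfying assignment: D V N A N N A D D N.
Verifying each rule — rule 1 ok; rule 2 ok; rule 3 ok; rule 4 ok; rule 5 ok.

YES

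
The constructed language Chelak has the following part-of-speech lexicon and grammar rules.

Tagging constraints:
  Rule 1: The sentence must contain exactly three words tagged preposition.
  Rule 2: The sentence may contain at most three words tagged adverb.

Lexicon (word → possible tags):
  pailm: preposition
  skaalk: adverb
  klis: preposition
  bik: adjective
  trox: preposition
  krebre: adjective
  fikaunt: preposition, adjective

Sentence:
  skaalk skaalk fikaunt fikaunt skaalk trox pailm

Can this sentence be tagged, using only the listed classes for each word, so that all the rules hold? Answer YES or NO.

YES

Candidates per position — 1:skaalk {adverb}; 2:skaalk {adverb}; 3:fikaunt {preposition,adjective}; 4:fikaunt {preposition,adjective}; 5:skaalk {adverb}; 6:trox {preposition}; 7:pailm {preposition}.
One satisfying assignment: adverb adverb adjective preposition adverb preposition preposition.
Check: rule 1 ok; rule 2 ok.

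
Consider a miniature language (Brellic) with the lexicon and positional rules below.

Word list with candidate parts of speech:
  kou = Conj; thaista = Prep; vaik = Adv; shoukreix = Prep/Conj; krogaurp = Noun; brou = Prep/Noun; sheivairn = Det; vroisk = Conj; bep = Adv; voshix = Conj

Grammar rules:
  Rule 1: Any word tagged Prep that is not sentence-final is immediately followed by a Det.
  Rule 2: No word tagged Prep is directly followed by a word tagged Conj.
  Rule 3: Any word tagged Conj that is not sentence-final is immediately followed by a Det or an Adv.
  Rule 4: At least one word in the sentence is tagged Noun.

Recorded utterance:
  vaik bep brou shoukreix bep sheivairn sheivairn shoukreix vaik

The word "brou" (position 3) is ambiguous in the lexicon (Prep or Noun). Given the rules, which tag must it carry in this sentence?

Noun

Candidates per position — 1:vaik {Adv}; 2:bep {Adv}; 3:brou {Prep,Noun}; 4:shoukreix {Prep,Conj}; 5:bep {Adv}; 6:sheivairn {Det}; 7:sheivairn {Det}; 8:shoukreix {Prep,Conj}; 9:vaik {Adv}.
If word 3 were Prep, no tagging could satisfy rule 1; so word 3 is Noun.
If word 4 were Prep, no tagging could satisfy rule 1; so word 4 is Conj.
If word 8 were Prep, no tagging could satisfy rule 1; so word 8 is Conj.
The unique satisfying tagging is: Adv Adv Noun Conj Adv Det Det Conj Adv.
Verifying each rule — rule 1 ✓; rule 2 ✓; rule 3 ✓; rule 4 ✓.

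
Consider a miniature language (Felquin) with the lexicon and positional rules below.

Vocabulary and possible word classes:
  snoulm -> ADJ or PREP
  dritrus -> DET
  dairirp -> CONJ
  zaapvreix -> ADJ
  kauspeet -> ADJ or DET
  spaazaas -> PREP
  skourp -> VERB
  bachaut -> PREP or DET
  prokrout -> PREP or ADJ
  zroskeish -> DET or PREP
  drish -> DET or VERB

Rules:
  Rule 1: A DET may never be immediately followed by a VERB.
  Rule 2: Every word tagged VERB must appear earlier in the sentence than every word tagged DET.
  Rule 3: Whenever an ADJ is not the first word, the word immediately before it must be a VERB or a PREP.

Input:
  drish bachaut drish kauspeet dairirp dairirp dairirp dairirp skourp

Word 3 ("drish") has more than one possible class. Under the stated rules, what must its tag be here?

Candidates per position — 1:drish {DET,VERB}; 2:bachaut {PREP,DET}; 3:drish {DET,VERB}; 4:kauspeet {ADJ,DET}; 5:dairirp {CONJ}; 6:dairirp {CONJ}; 7:dairirp {CONJ}; 8:dairirp {CONJ}; 9:skourp {VERB}.
At position 1, choosing DET makes rule 2 impossible to satisfy; hence VERB.
At position 2, choosing DET makes rule 2 impossible to satisfy; hence PREP.
At position 3, choosing DET makes rule 2 impossible to satisfy; hence VERB.
At position 4, choosing DET makes rule 2 impossible to satisfy; hence ADJ.
The only consistent sequence is: VERB PREP VERB ADJ CONJ CONJ CONJ CONJ VERB.
Verifying each rule — rule 1 satisfied; rule 2 satisfied; rule 3 satisfied.

VERB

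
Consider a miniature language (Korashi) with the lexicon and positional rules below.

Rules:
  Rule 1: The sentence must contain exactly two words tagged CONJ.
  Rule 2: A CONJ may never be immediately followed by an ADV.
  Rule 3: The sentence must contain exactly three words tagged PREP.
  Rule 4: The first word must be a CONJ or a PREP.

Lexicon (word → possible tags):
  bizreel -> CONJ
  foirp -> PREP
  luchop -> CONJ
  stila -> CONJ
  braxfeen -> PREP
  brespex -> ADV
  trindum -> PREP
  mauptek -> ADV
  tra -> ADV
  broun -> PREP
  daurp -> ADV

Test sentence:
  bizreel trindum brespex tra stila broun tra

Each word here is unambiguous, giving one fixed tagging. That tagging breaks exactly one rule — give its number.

3

Fixed tagging: CONJ PREP ADV ADV CONJ PREP ADV.
Rule check: R1 ✓, R2 ✓, R3 ✗, R4 ✓.
Only rule 3 fails.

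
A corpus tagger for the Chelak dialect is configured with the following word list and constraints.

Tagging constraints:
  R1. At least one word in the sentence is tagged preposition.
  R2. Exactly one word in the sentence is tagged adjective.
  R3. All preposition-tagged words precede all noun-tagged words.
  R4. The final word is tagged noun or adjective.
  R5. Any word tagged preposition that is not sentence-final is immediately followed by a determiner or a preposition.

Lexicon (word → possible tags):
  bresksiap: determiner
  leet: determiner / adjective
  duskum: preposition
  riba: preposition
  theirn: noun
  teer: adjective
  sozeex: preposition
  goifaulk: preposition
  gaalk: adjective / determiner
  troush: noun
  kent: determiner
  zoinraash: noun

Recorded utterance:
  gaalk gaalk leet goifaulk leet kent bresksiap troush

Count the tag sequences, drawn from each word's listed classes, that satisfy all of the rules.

Candidates per position — 1:gaalk {adjective,determiner}; 2:gaalk {adjective,determiner}; 3:leet {determiner,adjective}; 4:goifaulk {preposition}; 5:leet {determiner,adjective}; 6:kent {determiner}; 7:bresksiap {determiner}; 8:troush {noun}.
There are 16 candidate sequences in total.
The sequences that satisfy every rule: adjective determiner determiner preposition determiner determiner determiner noun; determiner adjective determiner preposition determiner determiner determiner noun; determiner determiner adjective preposition determiner determiner determiner noun.
Count = 3.

3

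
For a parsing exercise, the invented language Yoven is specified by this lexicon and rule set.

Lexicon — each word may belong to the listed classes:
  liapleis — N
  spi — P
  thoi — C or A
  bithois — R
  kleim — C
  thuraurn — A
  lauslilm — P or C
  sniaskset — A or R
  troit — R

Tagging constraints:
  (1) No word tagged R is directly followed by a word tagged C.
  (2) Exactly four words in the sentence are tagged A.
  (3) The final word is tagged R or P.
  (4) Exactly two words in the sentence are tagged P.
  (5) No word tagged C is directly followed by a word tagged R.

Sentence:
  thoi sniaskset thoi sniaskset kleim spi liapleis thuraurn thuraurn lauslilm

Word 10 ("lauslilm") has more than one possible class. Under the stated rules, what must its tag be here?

P

Candidates per position — 1:thoi {C,A}; 2:sniaskset {A,R}; 3:thoi {C,A}; 4:sniaskset {A,R}; 5:kleim {C}; 6:spi {P}; 7:liapleis {N}; 8:thuraurn {A}; 9:thuraurn {A}; 10:lauslilm {P,C}.
At position 4, choosing R makes rule 1 impossible to satisfy; hence A.
At position 10, choosing C makes rule 3 impossible to satisfy; hence P.
The remaining ambiguous positions (1, 2, 3) are resolved jointly — only one combination satisfies every rule.
The only consistent sequence is: C A C A C P N A A P.
Check: rule 1 ok; rule 2 ok; rule 3 ok; rule 4 ok; rule 5 ok.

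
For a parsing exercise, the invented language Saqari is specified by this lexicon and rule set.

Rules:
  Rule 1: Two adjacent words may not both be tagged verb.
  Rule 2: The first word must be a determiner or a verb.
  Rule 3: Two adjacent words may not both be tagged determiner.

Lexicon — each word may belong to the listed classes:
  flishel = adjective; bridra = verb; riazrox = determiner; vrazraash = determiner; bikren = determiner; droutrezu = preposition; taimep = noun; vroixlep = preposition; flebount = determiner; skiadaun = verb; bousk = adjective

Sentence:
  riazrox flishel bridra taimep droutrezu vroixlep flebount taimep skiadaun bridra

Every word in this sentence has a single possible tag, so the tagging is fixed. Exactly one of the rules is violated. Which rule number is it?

Fixed tagging: determiner adjective verb noun preposition preposition determiner noun verb verb.
Checking each rule: R1 fail, R2 pass, R3 pass.
Only rule 1 fails.

1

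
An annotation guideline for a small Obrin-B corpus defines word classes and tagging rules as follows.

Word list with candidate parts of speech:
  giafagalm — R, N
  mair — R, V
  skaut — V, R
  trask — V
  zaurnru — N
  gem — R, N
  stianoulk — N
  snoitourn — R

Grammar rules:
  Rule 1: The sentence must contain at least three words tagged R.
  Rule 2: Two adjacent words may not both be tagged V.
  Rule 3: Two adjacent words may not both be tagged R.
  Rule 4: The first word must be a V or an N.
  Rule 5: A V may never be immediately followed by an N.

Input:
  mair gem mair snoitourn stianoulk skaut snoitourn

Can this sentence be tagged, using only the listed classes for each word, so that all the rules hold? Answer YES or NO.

YES

Candidates per position — 1:mair {R,V}; 2:gem {R,N}; 3:mair {R,V}; 4:snoitourn {R}; 5:stianoulk {N}; 6:skaut {V,R}; 7:snoitourn {R}.
One satisfying assignment: V R V R N V R.
Checking: rule 1 holds; rule 2 holds; rule 3 holds; rule 4 holds; rule 5 holds.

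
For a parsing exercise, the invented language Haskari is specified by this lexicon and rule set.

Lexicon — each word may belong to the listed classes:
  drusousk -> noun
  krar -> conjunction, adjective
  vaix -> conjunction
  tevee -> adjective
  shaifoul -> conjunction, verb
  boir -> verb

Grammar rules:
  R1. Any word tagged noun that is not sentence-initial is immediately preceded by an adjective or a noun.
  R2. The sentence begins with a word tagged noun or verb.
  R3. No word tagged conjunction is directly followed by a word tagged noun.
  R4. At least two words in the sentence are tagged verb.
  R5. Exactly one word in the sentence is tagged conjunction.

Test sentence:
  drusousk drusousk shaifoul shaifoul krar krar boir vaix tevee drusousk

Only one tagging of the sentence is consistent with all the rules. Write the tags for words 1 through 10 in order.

noun noun verb verb adjective adjective verb conjunction adjective noun

Candidates per position — 1:drusousk {noun}; 2:drusousk {noun}; 3:shaifoul {conjunction,verb}; 4:shaifoul {conjunction,verb}; 5:krar {conjunction,adjective}; 6:krar {conjunction,adjective}; 7:boir {verb}; 8:vaix {conjunction}; 9:tevee {adjective}; 10:drusousk {noun}.
If word 3 were conjunction, no tagging could satisfy rule 5; so word 3 is verb.
If word 4 were conjunction, no tagging could satisfy rule 5; so word 4 is verb.
If word 5 were conjunction, no tagging could satisfy rule 5; so word 5 is adjective.
If word 6 were conjunction, no tagging could satisfy rule 5; so word 6 is adjective.
So the tagging must be: noun noun verb verb adjective adjective verb conjunction adjective noun.
Verifying each rule — rule 1 holds; rule 2 holds; rule 3 holds; rule 4 holds; rule 5 holds.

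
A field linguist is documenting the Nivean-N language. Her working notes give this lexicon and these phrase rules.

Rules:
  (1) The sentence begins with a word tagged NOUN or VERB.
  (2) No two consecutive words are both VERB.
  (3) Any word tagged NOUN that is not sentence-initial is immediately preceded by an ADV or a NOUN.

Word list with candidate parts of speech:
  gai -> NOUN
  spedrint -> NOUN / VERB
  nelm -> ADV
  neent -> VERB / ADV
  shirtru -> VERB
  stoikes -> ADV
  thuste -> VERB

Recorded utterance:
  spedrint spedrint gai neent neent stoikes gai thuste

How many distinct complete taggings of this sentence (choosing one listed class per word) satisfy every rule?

3

Candidates per position — 1:spedrint {NOUN,VERB}; 2:spedrint {NOUN,VERB}; 3:gai {NOUN}; 4:neent {VERB,ADV}; 5:neent {VERB,ADV}; 6:stoikes {ADV}; 7:gai {NOUN}; 8:thuste {VERB}.
There are 16 candidate sequences in total.
The sequences that satisfy every rule: NOUN NOUN NOUN VERB ADV ADV NOUN VERB; NOUN NOUN NOUN ADV VERB ADV NOUN VERB; NOUN NOUN NOUN ADV ADV ADV NOUN VERB.
Count = 3.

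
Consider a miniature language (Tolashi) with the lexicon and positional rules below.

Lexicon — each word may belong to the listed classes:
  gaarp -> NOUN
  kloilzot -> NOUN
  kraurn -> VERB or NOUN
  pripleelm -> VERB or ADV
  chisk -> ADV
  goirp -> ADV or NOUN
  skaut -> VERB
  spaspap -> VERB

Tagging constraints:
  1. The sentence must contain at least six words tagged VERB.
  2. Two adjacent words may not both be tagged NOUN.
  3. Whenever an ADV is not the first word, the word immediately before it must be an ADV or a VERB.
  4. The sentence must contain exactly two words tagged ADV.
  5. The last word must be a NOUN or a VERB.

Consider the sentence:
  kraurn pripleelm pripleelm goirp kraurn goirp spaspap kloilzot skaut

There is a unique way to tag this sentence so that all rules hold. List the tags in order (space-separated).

Candidates per position — 1:kraurn {VERB,NOUN}; 2:pripleelm {VERB,ADV}; 3:pripleelm {VERB,ADV}; 4:goirp {ADV,NOUN}; 5:kraurn {VERB,NOUN}; 6:goirp {ADV,NOUN}; 7:spaspap {VERB}; 8:kloilzot {NOUN}; 9:skaut {VERB}.
Position 1: tagging it NOUN would leave rule 1 unsatisfiable, so it must be VERB.
Position 2: tagging it ADV would leave rule 1 unsatisfiable, so it must be VERB.
Position 3: tagging it ADV would leave rule 1 unsatisfiable, so it must be VERB.
Position 4: tagging it NOUN would leave rule 4 unsatisfiable, so it must be ADV.
Position 5: tagging it NOUN would leave rule 1 unsatisfiable, so it must be VERB.
Position 6: tagging it NOUN would leave rule 4 unsatisfiable, so it must be ADV.
So the tagging must be: VERB VERB VERB ADV VERB ADV VERB NOUN VERB.
Checking: rule 1 holds; rule 2 holds; rule 3 holds; rule 4 holds; rule 5 holds.

VERB VERB VERB ADV VERB ADV VERB NOUN VERB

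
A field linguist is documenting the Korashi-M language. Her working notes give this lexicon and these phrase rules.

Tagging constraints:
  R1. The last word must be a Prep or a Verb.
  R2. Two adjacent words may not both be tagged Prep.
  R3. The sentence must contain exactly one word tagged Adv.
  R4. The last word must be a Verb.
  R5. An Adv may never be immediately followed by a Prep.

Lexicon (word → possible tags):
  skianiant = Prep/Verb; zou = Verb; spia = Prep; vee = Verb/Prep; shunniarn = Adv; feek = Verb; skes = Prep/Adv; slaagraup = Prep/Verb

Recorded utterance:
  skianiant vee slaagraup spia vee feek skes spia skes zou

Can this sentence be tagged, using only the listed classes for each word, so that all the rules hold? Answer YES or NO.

Candidates per position — 1:skianiant {Prep,Verb}; 2:vee {Verb,Prep}; 3:slaagraup {Prep,Verb}; 4:spia {Prep}; 5:vee {Verb,Prep}; 6:feek {Verb}; 7:skes {Prep,Adv}; 8:spia {Prep}; 9:skes {Prep,Adv}; 10:zou {Verb}.
Every candidate sequence violates at least one rule; no consistent tagging exists.

NO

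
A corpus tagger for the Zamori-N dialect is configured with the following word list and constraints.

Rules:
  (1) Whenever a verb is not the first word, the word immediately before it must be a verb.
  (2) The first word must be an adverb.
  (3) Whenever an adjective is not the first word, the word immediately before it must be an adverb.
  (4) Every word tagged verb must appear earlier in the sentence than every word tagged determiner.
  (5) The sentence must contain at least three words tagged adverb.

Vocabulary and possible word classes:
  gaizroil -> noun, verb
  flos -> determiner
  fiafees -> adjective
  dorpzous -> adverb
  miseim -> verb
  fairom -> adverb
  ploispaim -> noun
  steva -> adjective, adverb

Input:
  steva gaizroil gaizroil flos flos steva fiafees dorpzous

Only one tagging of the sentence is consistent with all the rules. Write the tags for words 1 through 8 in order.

adverb noun noun determiner determiner adverb adjective adverb

Candidates per position — 1:steva {adjective,adverb}; 2:gaizroil {noun,verb}; 3:gaizroil {noun,verb}; 4:flos {determiner}; 5:flos {determiner}; 6:steva {adjective,adverb}; 7:fiafees {adjective}; 8:dorpzous {adverb}.
At position 1, choosing adjective makes rule 2 impossible to satisfy; hence adverb.
At position 2, choosing verb makes rule 1 impossible to satisfy; hence noun.
At position 3, choosing verb makes rule 1 impossible to satisfy; hence noun.
At position 6, choosing adjective makes rule 3 impossible to satisfy; hence adverb.
The unique satisfying tagging is: adverb noun noun determiner determiner adverb adjective adverb.
Verifying each rule — rule 1 ✓; rule 2 ✓; rule 3 ✓; rule 4 ✓; rule 5 ✓.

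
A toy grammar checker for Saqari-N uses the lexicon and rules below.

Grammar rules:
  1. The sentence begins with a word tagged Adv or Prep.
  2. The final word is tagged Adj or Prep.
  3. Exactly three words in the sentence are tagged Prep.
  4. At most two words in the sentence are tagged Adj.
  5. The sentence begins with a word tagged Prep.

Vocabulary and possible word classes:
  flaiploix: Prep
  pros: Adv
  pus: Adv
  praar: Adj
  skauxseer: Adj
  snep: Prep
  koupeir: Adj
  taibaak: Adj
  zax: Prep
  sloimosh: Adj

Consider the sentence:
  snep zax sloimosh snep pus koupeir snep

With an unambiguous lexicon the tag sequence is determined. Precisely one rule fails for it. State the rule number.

Fixed tagging: Prep Prep Adj Prep Adv Adj Prep.
Checking each rule: R1 pass, R2 pass, R3 fail, R4 pass, R5 pass.
Only rule 3 fails.

3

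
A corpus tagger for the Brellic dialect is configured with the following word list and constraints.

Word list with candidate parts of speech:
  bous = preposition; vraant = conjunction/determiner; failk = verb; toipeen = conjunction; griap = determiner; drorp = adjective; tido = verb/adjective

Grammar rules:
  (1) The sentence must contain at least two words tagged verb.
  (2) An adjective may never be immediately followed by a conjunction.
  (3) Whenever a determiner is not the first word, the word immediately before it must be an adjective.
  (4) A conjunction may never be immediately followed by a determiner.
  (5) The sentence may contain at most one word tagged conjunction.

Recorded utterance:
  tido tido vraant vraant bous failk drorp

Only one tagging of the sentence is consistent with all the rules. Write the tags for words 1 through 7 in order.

verb adjective determiner conjunction preposition verb adjective

Candidates per position — 1:tido {verb,adjective}; 2:tido {verb,adjective}; 3:vraant {conjunction,determiner}; 4:vraant {conjunction,determiner}; 5:bous {preposition}; 6:failk {verb}; 7:drorp {adjective}.
Position 4: tagging it determiner would leave rule 3 unsatisfiable, so it must be conjunction.
Position 3: tagging it conjunction would leave rule 5 unsatisfiable, so it must be determiner.
Position 2: tagging it verb would leave rule 3 unsatisfiable, so it must be adjective.
Position 1: tagging it adjective would leave rule 1 unsatisfiable, so it must be verb.
So the tagging must be: verb adjective determiner conjunction preposition verb adjective.
Check: rule 1 ✓; rule 2 ✓; rule 3 ✓; rule 4 ✓; rule 5 ✓.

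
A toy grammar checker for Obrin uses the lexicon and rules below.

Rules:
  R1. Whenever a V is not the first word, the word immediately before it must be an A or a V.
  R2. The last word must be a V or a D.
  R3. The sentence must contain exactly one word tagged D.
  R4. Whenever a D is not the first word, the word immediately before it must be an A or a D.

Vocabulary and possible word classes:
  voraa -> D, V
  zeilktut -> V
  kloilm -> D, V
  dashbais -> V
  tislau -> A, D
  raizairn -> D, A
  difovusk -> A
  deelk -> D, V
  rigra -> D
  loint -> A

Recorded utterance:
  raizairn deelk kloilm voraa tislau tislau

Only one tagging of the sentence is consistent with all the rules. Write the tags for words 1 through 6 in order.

A V V V A D

Candidates per position — 1:raizairn {D,A}; 2:deelk {D,V}; 3:kloilm {D,V}; 4:voraa {D,V}; 5:tislau {A,D}; 6:tislau {A,D}.
If word 6 were A, no tagging could satisfy rule 2; so word 6 is D.
If word 1 were D, no tagging could satisfy rule 3; so word 1 is A.
If word 2 were D, no tagging could satisfy rule 3; so word 2 is V.
If word 3 were D, no tagging could satisfy rule 3; so word 3 is V.
If word 4 were D, no tagging could satisfy rule 3; so word 4 is V.
If word 5 were D, no tagging could satisfy rule 3; so word 5 is A.
The unique satisfying tagging is: A V V V A D.
Rule-by-rule: rule 1 ✓; rule 2 ✓; rule 3 ✓; rule 4 ✓.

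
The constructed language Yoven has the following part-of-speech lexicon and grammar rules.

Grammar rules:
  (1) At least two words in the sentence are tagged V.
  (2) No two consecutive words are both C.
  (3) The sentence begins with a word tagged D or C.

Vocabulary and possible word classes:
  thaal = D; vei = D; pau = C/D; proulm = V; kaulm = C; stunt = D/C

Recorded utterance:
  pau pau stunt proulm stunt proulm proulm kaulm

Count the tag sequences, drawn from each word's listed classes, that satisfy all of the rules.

10

Candidates per position — 1:pau {C,D}; 2:pau {C,D}; 3:stunt {D,C}; 4:proulm {V}; 5:stunt {D,C}; 6:proulm {V}; 7:proulm {V}; 8:kaulm {C}.
There are 16 candidate sequences in total.
Checking each against the rules leaves 10 sequences.
Count = 10.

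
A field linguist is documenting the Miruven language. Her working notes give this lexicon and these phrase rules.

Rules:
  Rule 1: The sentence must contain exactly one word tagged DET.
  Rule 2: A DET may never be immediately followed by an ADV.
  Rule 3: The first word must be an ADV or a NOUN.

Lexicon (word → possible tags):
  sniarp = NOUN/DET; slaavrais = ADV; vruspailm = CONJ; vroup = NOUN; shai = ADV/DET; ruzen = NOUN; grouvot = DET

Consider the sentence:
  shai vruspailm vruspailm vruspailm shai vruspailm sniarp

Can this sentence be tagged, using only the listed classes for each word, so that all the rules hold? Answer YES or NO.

Candidates per position — 1:shai {ADV,DET}; 2:vruspailm {CONJ}; 3:vruspailm {CONJ}; 4:vruspailm {CONJ}; 5:shai {ADV,DET}; 6:vruspailm {CONJ}; 7:sniarp {NOUN,DET}.
One satisfying assignment: ADV CONJ CONJ CONJ DET CONJ NOUN.
Check: rule 1 ✓; rule 2 ✓; rule 3 ✓.

YES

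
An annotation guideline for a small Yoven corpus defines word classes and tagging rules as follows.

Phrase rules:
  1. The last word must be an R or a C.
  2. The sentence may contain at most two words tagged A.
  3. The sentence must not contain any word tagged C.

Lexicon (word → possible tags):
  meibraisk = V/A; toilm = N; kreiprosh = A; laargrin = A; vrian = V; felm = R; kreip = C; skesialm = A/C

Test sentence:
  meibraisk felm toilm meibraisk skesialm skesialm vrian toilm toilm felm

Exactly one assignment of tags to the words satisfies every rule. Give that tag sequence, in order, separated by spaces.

V R N V A A V N N R

Candidates per position — 1:meibraisk {V,A}; 2:felm {R}; 3:toilm {N}; 4:meibraisk {V,A}; 5:skesialm {A,C}; 6:skesialm {A,C}; 7:vrian {V}; 8:toilm {N}; 9:toilm {N}; 10:felm {R}.
If word 5 were C, no tagging could satisfy rule 3; so word 5 is A.
If word 6 were C, no tagging could satisfy rule 3; so word 6 is A.
If word 1 were A, no tagging could satisfy rule 2; so word 1 is V.
If word 4 were A, no tagging could satisfy rule 2; so word 4 is V.
That leaves exactly one tagging: V R N V A A V N N R.
Verifying each rule — rule 1 holds; rule 2 holds; rule 3 holds.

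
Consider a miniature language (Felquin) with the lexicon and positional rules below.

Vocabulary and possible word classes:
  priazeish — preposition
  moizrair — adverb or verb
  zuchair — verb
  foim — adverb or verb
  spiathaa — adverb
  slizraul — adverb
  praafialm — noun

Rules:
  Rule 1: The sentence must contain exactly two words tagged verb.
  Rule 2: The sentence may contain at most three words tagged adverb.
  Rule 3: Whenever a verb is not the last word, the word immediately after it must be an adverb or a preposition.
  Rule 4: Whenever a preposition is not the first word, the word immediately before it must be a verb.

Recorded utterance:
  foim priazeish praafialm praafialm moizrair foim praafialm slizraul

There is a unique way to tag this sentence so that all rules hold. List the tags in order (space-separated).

verb preposition noun noun verb adverb noun adverb

Candidates per position — 1:foim {adverb,verb}; 2:priazeish {preposition}; 3:praafialm {noun}; 4:praafialm {noun}; 5:moizrair {adverb,verb}; 6:foim {adverb,verb}; 7:praafialm {noun}; 8:slizraul {adverb}.
At position 1, choosing adverb makes rule 4 impossible to satisfy; hence verb.
At position 6, choosing verb makes rule 3 impossible to satisfy; hence adverb.
At position 5, choosing adverb makes rule 1 impossible to satisfy; hence verb.
The unique satisfying tagging is: verb preposition noun noun verb adverb noun adverb.
Check: rule 1 ✓; rule 2 ✓; rule 3 ✓; rule 4 ✓.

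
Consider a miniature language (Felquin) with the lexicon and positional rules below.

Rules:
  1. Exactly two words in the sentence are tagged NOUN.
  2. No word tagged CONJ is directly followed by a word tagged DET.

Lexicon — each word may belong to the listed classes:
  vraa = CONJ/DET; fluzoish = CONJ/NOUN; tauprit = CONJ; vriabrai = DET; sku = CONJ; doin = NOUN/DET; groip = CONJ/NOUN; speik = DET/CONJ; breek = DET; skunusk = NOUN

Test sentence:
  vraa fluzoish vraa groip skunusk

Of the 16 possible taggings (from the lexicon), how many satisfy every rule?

Candidates per position — 1:vraa {CONJ,DET}; 2:fluzoish {CONJ,NOUN}; 3:vraa {CONJ,DET}; 4:groip {CONJ,NOUN}; 5:skunusk {NOUN}.
There are 16 candidate sequences in total.
Checking each against the rules leaves 6 sequences.
Count = 6.

6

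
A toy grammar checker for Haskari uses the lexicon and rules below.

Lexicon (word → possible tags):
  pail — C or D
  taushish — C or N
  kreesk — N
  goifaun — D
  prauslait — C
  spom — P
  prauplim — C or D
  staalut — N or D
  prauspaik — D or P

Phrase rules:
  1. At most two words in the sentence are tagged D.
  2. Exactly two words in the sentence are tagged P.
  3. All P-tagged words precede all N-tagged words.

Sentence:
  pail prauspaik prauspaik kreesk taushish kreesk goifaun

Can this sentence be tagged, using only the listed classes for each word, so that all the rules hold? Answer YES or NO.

YES

Candidates per position — 1:pail {C,D}; 2:prauspaik {D,P}; 3:prauspaik {D,P}; 4:kreesk {N}; 5:taushish {C,N}; 6:kreesk {N}; 7:goifaun {D}.
One satisfying assignment: C P P N C N D.
Check: rule 1 holds; rule 2 holds; rule 3 holds.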